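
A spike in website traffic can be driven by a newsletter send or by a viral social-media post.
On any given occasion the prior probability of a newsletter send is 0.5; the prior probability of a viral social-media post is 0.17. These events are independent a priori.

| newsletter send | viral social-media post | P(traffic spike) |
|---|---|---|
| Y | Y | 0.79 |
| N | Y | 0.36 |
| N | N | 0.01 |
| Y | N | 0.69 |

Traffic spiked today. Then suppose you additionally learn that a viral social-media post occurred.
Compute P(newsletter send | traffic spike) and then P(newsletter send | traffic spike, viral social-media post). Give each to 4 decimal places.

Sum P(traffic spike|·) weighted by the priors over the 4 (newsletter send, viral social-media post) configurations:
  P(traffic spike) = 0.01·0.5·0.83 + 0.36·0.5·0.17 + 0.69·0.5·0.83 + 0.79·0.5·0.17
        = 0.004150 + 0.030600 + 0.286350 + 0.067150 = 0.388250
Configurations with newsletter send contribute 0.353500, so
  P(newsletter send | traffic spike) = 0.353500 / 0.388250 ≈ 0.9105

Now also conditioning on viral social-media post=true:
Numerator (weight on configurations with newsletter send): 0.79·0.5 = 0.395000
Denominator P(traffic spike | viral social-media post): 0.36·0.5 + 0.79·0.5 = 0.575000
Posterior = 0.395000 / 0.575000 ≈ 0.6870

P(newsletter send | traffic spike) ≈ 0.9105; P(newsletter send | traffic spike, viral social-media post) ≈ 0.6870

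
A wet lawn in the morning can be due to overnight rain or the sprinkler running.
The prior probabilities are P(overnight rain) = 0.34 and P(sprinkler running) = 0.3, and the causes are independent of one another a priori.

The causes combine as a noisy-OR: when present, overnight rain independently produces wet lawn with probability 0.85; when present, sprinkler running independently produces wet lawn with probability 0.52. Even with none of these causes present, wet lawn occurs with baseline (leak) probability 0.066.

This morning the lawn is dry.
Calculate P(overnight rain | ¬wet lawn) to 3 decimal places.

P(overnight rain | ¬wet lawn) ≈ 0.072

Under noisy-OR, P(wet lawn | causes) = 1 − (1−0.066)·∏(1−qᵢ) over the active causes.
By total probability over the 4 (overnight rain, sprinkler running) configurations:
  P(¬wet lawn) = 0.934×0.66×0.7 + 0.44832×0.66×0.3 + 0.1401×0.34×0.7 + 0.067248×0.34×0.3
        = 0.431508 + 0.088767 + 0.033344 + 0.006859 = 0.560478
Keeping only the overnight rain-present terms gives 0.040203, so
  P(overnight rain | ¬wet lawn) = 0.040203 / 0.560478 ≈ 0.072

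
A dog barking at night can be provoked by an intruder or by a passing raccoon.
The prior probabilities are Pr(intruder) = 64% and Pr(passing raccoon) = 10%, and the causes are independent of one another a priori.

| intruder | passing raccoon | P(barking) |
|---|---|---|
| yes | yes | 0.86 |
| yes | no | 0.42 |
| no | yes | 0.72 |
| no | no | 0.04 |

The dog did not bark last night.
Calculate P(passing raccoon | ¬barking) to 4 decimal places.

P(passing raccoon | ¬barking) ≈ 0.0287

Enumerate the 4 (intruder, passing raccoon) configurations and weight by the priors:
  P(¬barking) = 0.96·0.36·0.9 + 0.28·0.36·0.1 + 0.58·0.64·0.9 + 0.14·0.64·0.1
        = 0.311040 + 0.010080 + 0.334080 + 0.008960 = 0.664160
Configurations with passing raccoon contribute 0.019040, so
  P(passing raccoon | ¬barking) = 0.019040 / 0.664160 ≈ 0.0287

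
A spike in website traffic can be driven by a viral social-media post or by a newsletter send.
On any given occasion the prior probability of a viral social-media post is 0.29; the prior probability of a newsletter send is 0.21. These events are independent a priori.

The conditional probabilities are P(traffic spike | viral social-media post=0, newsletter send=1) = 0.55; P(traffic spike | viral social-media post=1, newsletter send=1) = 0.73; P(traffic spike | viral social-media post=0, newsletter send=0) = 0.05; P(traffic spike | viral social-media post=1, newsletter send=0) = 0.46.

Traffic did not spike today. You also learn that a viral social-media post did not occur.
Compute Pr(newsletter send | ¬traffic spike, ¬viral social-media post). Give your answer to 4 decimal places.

Numerator (weight on configurations with newsletter send): 0.45·0.21 = 0.094500
Normalizer over all consistent configurations: 0.95·0.79 + 0.45·0.21 = 0.845000
P(newsletter send | ¬traffic spike, ¬viral social-media post) = 0.094500/0.845000 ≈ 0.1118

Pr(newsletter send | ¬traffic spike, ¬viral social-media post) ≈ 0.1118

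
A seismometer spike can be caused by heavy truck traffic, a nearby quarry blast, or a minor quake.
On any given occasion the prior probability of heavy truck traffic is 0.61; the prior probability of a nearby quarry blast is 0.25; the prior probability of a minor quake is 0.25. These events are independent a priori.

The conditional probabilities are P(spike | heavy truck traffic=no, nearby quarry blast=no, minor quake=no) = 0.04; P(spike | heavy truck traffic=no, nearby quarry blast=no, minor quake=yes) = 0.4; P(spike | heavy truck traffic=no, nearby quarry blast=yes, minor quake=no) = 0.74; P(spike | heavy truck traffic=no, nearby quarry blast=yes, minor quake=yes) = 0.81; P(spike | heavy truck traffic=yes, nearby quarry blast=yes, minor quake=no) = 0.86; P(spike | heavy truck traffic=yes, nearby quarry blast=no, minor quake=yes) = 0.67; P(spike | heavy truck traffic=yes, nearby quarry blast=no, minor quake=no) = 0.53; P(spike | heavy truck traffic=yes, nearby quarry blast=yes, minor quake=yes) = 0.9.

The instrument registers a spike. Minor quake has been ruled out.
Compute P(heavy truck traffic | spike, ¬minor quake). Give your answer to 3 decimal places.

By total probability over the 4 (heavy truck traffic, nearby quarry blast) configurations:
  P(spike | ¬minor quake) = 0.04*0.39*0.75 + 0.74*0.39*0.25 + 0.53*0.61*0.75 + 0.86*0.61*0.25
        = 0.011700 + 0.072150 + 0.242475 + 0.131150 = 0.457475
Configurations with heavy truck traffic contribute 0.373625, so
  P(heavy truck traffic | spike, ¬minor quake) = 0.373625 / 0.457475 ≈ 0.817

P(heavy truck traffic | spike, ¬minor quake) ≈ 0.817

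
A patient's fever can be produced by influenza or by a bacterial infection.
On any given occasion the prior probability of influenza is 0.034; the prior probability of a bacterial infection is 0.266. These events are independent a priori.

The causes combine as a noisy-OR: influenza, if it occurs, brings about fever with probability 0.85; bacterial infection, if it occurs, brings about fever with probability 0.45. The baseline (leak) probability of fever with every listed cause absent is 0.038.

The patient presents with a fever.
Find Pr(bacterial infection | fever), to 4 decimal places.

Under noisy-OR, P(fever | causes) = 1 − (1−0.038)·∏(1−qᵢ) over the active causes.
Enumerate the 4 (influenza, bacterial infection) configurations and weight by the priors:
  P(fever) = 0.038·0.966·0.734 + 0.4709·0.966·0.266 + 0.8557·0.034·0.734 + 0.920635·0.034·0.266
        = 0.026944 + 0.121001 + 0.021355 + 0.008326 = 0.177626
The terms with bacterial infection present sum to 0.129327, so
  P(bacterial infection | fever) = 0.129327 / 0.177626 ≈ 0.7281

Pr(bacterial infection | fever) ≈ 0.7281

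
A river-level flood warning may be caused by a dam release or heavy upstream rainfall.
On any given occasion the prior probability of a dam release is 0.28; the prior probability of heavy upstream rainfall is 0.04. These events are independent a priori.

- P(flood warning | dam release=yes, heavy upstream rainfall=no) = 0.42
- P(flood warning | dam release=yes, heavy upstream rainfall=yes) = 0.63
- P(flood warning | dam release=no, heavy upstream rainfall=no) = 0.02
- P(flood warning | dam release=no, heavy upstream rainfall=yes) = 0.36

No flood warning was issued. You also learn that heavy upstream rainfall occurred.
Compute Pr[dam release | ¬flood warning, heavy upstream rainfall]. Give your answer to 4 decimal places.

Pr[dam release | ¬flood warning, heavy upstream rainfall] ≈ 0.1836

By total probability over both values of dam release:
  P(¬flood warning | heavy upstream rainfall) = 0.64*0.72 + 0.37*0.28
        = 0.460800 + 0.103600 = 0.564400
Keeping only the dam release-present terms gives 0.103600, so
  P(dam release | ¬flood warning, heavy upstream rainfall) = 0.103600 / 0.564400 ≈ 0.1836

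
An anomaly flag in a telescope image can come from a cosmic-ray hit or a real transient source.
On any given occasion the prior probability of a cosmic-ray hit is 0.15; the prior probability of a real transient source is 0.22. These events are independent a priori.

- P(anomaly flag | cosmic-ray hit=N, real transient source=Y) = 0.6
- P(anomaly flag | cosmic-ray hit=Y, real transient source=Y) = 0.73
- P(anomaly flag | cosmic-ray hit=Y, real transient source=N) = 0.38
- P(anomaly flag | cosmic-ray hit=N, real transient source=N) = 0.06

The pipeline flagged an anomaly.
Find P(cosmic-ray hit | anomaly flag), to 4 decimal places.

Enumerate the 4 (cosmic-ray hit, real transient source) configurations and weight by the priors:
  P(anomaly flag) = 0.06*0.85*0.78 + 0.6*0.85*0.22 + 0.38*0.15*0.78 + 0.73*0.15*0.22
        = 0.039780 + 0.112200 + 0.044460 + 0.024090 = 0.220530
Keeping only the cosmic-ray hit-present terms gives 0.068550, so
  P(cosmic-ray hit | anomaly flag) = 0.068550 / 0.220530 ≈ 0.3108

P(cosmic-ray hit | anomaly flag) ≈ 0.3108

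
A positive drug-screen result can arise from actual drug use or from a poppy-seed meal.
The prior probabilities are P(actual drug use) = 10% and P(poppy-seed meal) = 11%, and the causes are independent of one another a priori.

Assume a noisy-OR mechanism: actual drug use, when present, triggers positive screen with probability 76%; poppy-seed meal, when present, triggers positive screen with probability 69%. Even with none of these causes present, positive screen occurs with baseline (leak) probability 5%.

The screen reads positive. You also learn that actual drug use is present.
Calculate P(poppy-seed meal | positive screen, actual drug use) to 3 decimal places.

Under noisy-OR, P(positive screen | causes) = 1 − (1−0.05)·∏(1−qᵢ) over the active causes.
Numerator (weight on configurations with poppy-seed meal): 0.92932*0.11 = 0.102225
Normalizer over all consistent configurations: 0.772*0.89 + 0.92932*0.11 = 0.789305
P(poppy-seed meal | positive screen, actual drug use) = 0.102225/0.789305 ≈ 0.130

P(poppy-seed meal | positive screen, actual drug use) ≈ 0.130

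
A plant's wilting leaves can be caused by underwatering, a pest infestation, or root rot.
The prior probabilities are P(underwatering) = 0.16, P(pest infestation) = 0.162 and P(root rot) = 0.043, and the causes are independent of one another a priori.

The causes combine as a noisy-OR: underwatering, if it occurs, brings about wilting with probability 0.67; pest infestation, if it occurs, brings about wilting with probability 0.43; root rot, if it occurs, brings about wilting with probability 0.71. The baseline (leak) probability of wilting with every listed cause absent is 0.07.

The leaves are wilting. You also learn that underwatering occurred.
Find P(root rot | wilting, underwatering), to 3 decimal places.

Under noisy-OR, P(wilting | causes) = 1 − (1−0.07)·∏(1−qᵢ) over the active causes.
By total probability over the 4 (pest infestation, root rot) configurations:
  P(wilting | underwatering) = 0.6931×0.838×0.957 + 0.910999×0.838×0.043 + 0.825067×0.162×0.957 + 0.949269×0.162×0.043
        = 0.555843 + 0.032827 + 0.127913 + 0.006613 = 0.723196
Configurations with root rot contribute 0.039440, so
  P(root rot | wilting, underwatering) = 0.039440 / 0.723196 ≈ 0.055

P(root rot | wilting, underwatering) ≈ 0.055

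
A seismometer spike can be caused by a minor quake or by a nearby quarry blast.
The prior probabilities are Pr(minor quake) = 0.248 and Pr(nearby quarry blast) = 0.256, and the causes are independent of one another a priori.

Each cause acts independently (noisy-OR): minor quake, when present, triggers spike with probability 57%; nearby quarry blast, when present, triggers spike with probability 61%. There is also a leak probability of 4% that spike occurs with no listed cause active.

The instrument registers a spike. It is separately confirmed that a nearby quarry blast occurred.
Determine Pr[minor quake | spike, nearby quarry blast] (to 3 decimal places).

Pr[minor quake | spike, nearby quarry blast] ≈ 0.307

Under noisy-OR, P(spike | causes) = 1 − (1−0.04)·∏(1−qᵢ) over the active causes.
For the numerator, keep only minor quake=true terms: 0.839008×0.248 = 0.208074
The normalizing constant is 0.6256×0.752 + 0.839008×0.248 = 0.678525
Posterior = 0.208074 / 0.678525 ≈ 0.307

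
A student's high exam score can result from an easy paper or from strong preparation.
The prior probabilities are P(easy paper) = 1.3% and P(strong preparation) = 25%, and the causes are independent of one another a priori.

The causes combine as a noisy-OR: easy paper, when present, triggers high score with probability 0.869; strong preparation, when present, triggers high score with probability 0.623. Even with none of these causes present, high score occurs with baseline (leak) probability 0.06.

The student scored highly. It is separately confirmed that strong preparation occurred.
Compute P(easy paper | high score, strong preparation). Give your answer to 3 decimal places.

Under noisy-OR, P(high score | causes) = 1 − (1−0.06)·∏(1−qᵢ) over the active causes.
Enumerate both values of easy paper and weight by the priors:
  P(high score | strong preparation) = 0.64562*0.987 + 0.953576*0.013
        = 0.637227 + 0.012396 = 0.649623
Keeping only the easy paper-present terms gives 0.012396, so
  P(easy paper | high score, strong preparation) = 0.012396 / 0.649623 ≈ 0.019

P(easy paper | high score, strong preparation) ≈ 0.019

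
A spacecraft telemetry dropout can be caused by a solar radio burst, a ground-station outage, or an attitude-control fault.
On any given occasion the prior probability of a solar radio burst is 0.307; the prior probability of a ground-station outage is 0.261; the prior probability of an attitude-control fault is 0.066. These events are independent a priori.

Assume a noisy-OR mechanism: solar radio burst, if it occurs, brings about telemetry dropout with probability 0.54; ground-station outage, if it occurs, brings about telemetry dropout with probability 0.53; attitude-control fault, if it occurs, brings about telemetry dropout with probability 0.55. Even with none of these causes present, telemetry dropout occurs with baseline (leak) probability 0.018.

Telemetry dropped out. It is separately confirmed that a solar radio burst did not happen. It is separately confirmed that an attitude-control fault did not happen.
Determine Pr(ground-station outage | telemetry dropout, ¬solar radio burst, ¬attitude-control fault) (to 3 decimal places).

Pr(ground-station outage | telemetry dropout, ¬solar radio burst, ¬attitude-control fault) ≈ 0.914

Under noisy-OR, P(telemetry dropout | causes) = 1 − (1−0.018)·∏(1−qᵢ) over the active causes.
For the numerator, keep only ground-station outage=true terms: 0.53846×0.261 = 0.140538
Normalizer over all consistent configurations: 0.018×0.739 + 0.53846×0.261 = 0.153840
P(ground-station outage | telemetry dropout, ¬solar radio burst, ¬attitude-control fault) = 0.140538/0.153840 ≈ 0.914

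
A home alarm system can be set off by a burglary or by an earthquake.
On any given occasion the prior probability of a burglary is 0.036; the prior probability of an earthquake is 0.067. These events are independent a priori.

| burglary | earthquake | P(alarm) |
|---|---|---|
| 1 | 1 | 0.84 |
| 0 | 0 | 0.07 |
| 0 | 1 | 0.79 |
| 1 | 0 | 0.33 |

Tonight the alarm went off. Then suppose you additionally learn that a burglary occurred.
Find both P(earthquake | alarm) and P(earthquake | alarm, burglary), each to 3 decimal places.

Enumerate the 4 (burglary, earthquake) configurations and weight by the priors:
  P(alarm) = 0.07·0.964·0.933 + 0.79·0.964·0.067 + 0.33·0.036·0.933 + 0.84·0.036·0.067
        = 0.062959 + 0.051025 + 0.011084 + 0.002026 = 0.127094
Configurations with earthquake contribute 0.053051, so
  P(earthquake | alarm) = 0.053051 / 0.127094 ≈ 0.417

Now also conditioning on burglary=true:
P(alarm | burglary) = 0.33×0.933 + 0.84×0.067 = 0.307890 + 0.056280 = 0.364170
Of this, 0.056280 comes from 0.84×0.067 (the earthquake=true cases).
Hence the posterior is 0.056280/0.364170 ≈ 0.155.
Conditioning on burglary lowers the posterior on earthquake: the classic explaining-away effect in a common-effect structure.

P(earthquake | alarm) ≈ 0.417; P(earthquake | alarm, burglary) ≈ 0.155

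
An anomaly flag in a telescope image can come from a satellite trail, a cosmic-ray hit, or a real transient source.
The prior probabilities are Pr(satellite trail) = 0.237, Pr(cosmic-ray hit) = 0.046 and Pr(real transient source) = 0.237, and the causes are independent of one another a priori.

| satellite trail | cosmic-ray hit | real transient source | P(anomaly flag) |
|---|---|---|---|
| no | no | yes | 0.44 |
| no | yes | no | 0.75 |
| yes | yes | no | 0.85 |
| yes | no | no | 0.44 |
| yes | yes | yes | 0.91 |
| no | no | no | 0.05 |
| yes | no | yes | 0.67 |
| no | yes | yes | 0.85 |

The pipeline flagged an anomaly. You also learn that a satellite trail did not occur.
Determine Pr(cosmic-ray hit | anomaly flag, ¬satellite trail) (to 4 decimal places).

Pr(cosmic-ray hit | anomaly flag, ¬satellite trail) ≈ 0.2076

For the numerator, keep only cosmic-ray hit=true terms: 0.026324 + 0.009267 = 0.035591
The normalizing constant is 0.05·0.954·0.763 + 0.44·0.954·0.237 + 0.75·0.046·0.763 + 0.85·0.046·0.237 = 0.171469
P(cosmic-ray hit | anomaly flag, ¬satellite trail) = 0.035591/0.171469 ≈ 0.2076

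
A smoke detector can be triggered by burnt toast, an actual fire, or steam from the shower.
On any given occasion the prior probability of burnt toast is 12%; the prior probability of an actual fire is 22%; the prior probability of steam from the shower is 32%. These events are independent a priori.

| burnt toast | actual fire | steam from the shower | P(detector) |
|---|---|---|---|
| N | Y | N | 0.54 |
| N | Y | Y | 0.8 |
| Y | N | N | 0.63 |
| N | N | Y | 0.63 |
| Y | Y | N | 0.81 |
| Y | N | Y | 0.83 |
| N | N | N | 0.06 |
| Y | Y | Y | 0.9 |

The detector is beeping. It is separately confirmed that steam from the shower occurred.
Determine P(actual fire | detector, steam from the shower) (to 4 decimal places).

P(detector | steam from the shower) = 0.63·0.88·0.78 + 0.8·0.88·0.22 + 0.83·0.12·0.78 + 0.9·0.12·0.22 = 0.432432 + 0.154880 + 0.077688 + 0.023760 = 0.688760
Of this, 0.178640 comes from 0.154880 + 0.023760 (the actual fire=true cases).
So P(actual fire | detector, steam from the shower) = 0.178640/0.688760 ≈ 0.2594.

P(actual fire | detector, steam from the shower) ≈ 0.2594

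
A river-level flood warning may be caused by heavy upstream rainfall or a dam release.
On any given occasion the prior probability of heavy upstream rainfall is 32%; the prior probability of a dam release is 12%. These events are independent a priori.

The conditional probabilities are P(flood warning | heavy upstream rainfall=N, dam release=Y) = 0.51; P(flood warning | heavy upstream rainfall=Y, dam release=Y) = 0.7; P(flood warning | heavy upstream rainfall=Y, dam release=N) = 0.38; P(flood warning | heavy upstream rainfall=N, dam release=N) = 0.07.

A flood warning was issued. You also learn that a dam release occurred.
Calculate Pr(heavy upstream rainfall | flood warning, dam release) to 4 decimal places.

Pr(heavy upstream rainfall | flood warning, dam release) ≈ 0.3924

P(flood warning | dam release) = 0.51·0.68 + 0.7·0.32 = 0.346800 + 0.224000 = 0.570800
Of this, 0.224000 comes from 0.7·0.32 (the heavy upstream rainfall=true cases).
P(heavy upstream rainfall | flood warning, dam release) = 0.224000 / 0.570800 ≈ 0.3924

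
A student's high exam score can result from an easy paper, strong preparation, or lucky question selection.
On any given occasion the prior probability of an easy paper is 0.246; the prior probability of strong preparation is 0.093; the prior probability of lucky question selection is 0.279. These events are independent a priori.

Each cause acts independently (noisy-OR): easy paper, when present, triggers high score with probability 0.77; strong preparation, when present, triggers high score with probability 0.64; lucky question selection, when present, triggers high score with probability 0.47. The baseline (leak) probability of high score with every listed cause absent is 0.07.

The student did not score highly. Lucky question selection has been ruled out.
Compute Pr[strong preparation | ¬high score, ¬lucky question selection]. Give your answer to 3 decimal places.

Under noisy-OR, P(high score | causes) = 1 − (1−0.07)·∏(1−qᵢ) over the active causes.
By total probability over the 4 (easy paper, strong preparation) configurations:
  P(¬high score | ¬lucky question selection) = 0.93*0.754*0.907 + 0.3348*0.754*0.093 + 0.2139*0.246*0.907 + 0.077004*0.246*0.093
        = 0.636007 + 0.023477 + 0.047726 + 0.001762 = 0.708972
Configurations with strong preparation contribute 0.025239, so
  P(strong preparation | ¬high score, ¬lucky question selection) = 0.025239 / 0.708972 ≈ 0.036

Pr[strong preparation | ¬high score, ¬lucky question selection] ≈ 0.036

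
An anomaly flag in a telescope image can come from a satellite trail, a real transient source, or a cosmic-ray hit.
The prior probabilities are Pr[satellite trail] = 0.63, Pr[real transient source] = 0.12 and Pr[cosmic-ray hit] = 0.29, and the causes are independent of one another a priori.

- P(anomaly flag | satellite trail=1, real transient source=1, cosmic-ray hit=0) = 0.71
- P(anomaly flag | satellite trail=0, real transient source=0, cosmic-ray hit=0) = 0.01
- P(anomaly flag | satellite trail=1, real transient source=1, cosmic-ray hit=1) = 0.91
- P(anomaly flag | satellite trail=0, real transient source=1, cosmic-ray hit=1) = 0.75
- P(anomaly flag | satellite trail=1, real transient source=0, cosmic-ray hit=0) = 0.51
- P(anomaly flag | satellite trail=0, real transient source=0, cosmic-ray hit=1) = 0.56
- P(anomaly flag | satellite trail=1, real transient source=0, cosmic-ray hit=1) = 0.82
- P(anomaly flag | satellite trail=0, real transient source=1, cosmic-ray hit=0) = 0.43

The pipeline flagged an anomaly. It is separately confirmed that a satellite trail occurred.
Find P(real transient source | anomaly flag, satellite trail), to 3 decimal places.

By total probability over the 4 (real transient source, cosmic-ray hit) configurations:
  P(anomaly flag | satellite trail) = 0.51·0.88·0.71 + 0.82·0.88·0.29 + 0.71·0.12·0.71 + 0.91·0.12·0.29
        = 0.318648 + 0.209264 + 0.060492 + 0.031668 = 0.620072
Keeping only the real transient source-present terms gives 0.092160, so
  P(real transient source | anomaly flag, satellite trail) = 0.092160 / 0.620072 ≈ 0.149

P(real transient source | anomaly flag, satellite trail) ≈ 0.149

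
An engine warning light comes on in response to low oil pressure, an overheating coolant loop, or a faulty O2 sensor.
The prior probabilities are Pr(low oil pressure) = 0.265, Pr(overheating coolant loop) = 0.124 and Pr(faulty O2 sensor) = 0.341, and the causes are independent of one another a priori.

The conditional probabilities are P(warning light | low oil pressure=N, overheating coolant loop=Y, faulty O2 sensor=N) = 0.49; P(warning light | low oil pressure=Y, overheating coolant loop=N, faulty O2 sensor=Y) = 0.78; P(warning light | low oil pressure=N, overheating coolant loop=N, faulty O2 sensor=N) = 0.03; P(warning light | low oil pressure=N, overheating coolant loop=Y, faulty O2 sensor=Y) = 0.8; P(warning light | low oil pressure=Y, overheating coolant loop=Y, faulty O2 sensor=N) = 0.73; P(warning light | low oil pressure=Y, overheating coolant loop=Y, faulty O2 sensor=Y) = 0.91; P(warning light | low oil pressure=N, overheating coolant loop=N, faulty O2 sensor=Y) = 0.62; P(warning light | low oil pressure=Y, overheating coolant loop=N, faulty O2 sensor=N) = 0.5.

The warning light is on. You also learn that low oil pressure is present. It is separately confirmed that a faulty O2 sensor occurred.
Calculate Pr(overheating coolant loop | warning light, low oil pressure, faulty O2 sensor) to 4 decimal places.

Pr(overheating coolant loop | warning light, low oil pressure, faulty O2 sensor) ≈ 0.1417

P(warning light | low oil pressure, faulty O2 sensor) = 0.78*0.876 + 0.91*0.124 = 0.683280 + 0.112840 = 0.796120
The overheating coolant loop-present share is 0.91*0.124 = 0.112840.
Hence the posterior is 0.112840/0.796120 ≈ 0.1417.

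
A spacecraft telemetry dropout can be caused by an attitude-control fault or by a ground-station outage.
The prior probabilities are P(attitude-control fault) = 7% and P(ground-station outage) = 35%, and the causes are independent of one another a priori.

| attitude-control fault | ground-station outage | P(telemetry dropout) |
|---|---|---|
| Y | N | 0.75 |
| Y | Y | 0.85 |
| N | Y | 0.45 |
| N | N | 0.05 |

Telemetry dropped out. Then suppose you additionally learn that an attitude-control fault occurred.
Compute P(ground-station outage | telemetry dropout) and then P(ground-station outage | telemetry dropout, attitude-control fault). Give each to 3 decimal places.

P(ground-station outage | telemetry dropout) ≈ 0.722; P(ground-station outage | telemetry dropout, attitude-control fault) ≈ 0.379

Sum P(telemetry dropout|·) weighted by the priors over the 4 (attitude-control fault, ground-station outage) configurations:
  P(telemetry dropout) = 0.05·0.93·0.65 + 0.45·0.93·0.35 + 0.75·0.07·0.65 + 0.85·0.07·0.35
        = 0.030225 + 0.146475 + 0.034125 + 0.020825 = 0.231650
Keeping only the ground-station outage-present terms gives 0.167300, so
  P(ground-station outage | telemetry dropout) = 0.167300 / 0.231650 ≈ 0.722

Now also conditioning on attitude-control fault=true:
Weight on ground-station outage=true, given the evidence: 0.85×0.35 = 0.297500
Normalizer over all consistent configurations: 0.75×0.65 + 0.85×0.35 = 0.785000
Posterior = 0.297500 / 0.785000 ≈ 0.379
The drop from 0.722 to 0.379 is the explaining-away (discounting) effect.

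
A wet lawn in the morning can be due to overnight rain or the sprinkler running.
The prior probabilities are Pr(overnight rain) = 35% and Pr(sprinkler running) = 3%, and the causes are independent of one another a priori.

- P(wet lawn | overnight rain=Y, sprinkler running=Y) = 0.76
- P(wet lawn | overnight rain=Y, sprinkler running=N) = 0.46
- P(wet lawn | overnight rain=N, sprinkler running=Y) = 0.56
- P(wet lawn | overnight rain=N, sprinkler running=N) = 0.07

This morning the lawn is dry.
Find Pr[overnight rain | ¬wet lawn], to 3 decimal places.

Pr[overnight rain | ¬wet lawn] ≈ 0.238

Sum P(¬wet lawn|·) weighted by the priors over the 4 (overnight rain, sprinkler running) configurations:
  P(¬wet lawn) = 0.93*0.65*0.97 + 0.44*0.65*0.03 + 0.54*0.35*0.97 + 0.24*0.35*0.03
        = 0.586365 + 0.008580 + 0.183330 + 0.002520 = 0.780795
Configurations with overnight rain contribute 0.185850, so
  P(overnight rain | ¬wet lawn) = 0.185850 / 0.780795 ≈ 0.238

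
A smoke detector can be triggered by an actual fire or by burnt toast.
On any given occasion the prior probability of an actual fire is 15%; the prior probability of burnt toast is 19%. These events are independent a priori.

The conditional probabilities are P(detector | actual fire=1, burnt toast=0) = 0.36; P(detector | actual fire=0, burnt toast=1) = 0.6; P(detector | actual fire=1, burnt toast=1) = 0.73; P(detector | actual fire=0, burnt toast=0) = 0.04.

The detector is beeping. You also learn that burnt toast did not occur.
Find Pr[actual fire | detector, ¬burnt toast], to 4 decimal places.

Enumerate both values of actual fire and weight by the priors:
  P(detector | ¬burnt toast) = 0.04*0.85 + 0.36*0.15
        = 0.034000 + 0.054000 = 0.088000
Configurations with actual fire contribute 0.054000, so
  P(actual fire | detector, ¬burnt toast) = 0.054000 / 0.088000 ≈ 0.6136

Pr[actual fire | detector, ¬burnt toast] ≈ 0.6136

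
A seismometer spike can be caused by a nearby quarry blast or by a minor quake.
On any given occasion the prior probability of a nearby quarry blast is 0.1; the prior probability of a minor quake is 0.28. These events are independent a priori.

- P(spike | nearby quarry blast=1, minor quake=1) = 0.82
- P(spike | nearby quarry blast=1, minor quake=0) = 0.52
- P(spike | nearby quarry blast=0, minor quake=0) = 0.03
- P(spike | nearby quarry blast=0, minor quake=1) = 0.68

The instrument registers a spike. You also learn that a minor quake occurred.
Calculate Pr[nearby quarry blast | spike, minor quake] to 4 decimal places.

P(spike | minor quake) = 0.68*0.9 + 0.82*0.1 = 0.612000 + 0.082000 = 0.694000
Restricting to configurations with nearby quarry blast present: 0.82*0.1 = 0.082000.
Hence the posterior is 0.082000/0.694000 ≈ 0.1182.

Pr[nearby quarry blast | spike, minor quake] ≈ 0.1182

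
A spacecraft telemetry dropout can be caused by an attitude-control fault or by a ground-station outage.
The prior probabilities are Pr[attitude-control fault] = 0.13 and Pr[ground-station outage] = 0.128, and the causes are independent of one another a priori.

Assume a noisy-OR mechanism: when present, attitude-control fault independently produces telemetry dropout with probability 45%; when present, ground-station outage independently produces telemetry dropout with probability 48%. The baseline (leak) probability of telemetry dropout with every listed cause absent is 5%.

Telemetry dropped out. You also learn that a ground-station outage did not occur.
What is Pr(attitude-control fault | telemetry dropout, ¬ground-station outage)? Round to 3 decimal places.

Under noisy-OR, P(telemetry dropout | causes) = 1 − (1−0.05)·∏(1−qᵢ) over the active causes.
Sum P(telemetry dropout|·) weighted by the priors over both values of attitude-control fault:
  P(telemetry dropout | ¬ground-station outage) = 0.05×0.87 + 0.4775×0.13
        = 0.043500 + 0.062075 = 0.105575
Keeping only the attitude-control fault-present terms gives 0.062075, so
  P(attitude-control fault | telemetry dropout, ¬ground-station outage) = 0.062075 / 0.105575 ≈ 0.588

Pr(attitude-control fault | telemetry dropout, ¬ground-station outage) ≈ 0.588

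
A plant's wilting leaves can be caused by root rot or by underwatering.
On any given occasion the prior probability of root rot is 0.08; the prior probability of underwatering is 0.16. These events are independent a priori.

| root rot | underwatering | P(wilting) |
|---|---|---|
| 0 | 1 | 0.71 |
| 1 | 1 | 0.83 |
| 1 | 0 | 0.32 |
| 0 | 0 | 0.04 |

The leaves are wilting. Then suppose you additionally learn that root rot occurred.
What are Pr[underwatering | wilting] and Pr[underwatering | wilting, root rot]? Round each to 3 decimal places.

For the numerator, keep only underwatering=true terms: 0.104512 + 0.010624 = 0.115136
Normalizer over all consistent configurations: 0.04×0.92×0.84 + 0.71×0.92×0.16 + 0.32×0.08×0.84 + 0.83×0.08×0.16 = 0.167552
Posterior = 0.115136 / 0.167552 ≈ 0.687

Now condition on the additional information:
P(wilting | root rot) = 0.32*0.84 + 0.83*0.16 = 0.268800 + 0.132800 = 0.401600
The underwatering-present share is 0.83*0.16 = 0.132800.
P(underwatering | wilting, root rot) = 0.132800 / 0.401600 ≈ 0.331
Conditioning on root rot lowers the posterior on underwatering: the classic explaining-away effect in a common-effect structure.

Pr[underwatering | wilting] ≈ 0.687; Pr[underwatering | wilting, root rot] ≈ 0.331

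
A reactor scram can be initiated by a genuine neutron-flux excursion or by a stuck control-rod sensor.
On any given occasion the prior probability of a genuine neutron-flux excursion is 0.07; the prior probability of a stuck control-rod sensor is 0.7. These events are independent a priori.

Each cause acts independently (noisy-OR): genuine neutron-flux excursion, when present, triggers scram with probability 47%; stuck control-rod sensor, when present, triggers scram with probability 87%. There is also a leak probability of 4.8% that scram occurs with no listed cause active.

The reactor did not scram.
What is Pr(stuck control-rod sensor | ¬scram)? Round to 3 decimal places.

Under noisy-OR, P(scram | causes) = 1 − (1−0.048)·∏(1−qᵢ) over the active causes.
P(¬scram) = 0.952·0.93·0.3 + 0.12376·0.93·0.7 + 0.50456·0.07·0.3 + 0.065593·0.07·0.7 = 0.265608 + 0.080568 + 0.010596 + 0.003214 = 0.359986
The stuck control-rod sensor-present share is 0.080568 + 0.003214 = 0.083782.
So P(stuck control-rod sensor | ¬scram) = 0.083782/0.359986 ≈ 0.233.

Pr(stuck control-rod sensor | ¬scram) ≈ 0.233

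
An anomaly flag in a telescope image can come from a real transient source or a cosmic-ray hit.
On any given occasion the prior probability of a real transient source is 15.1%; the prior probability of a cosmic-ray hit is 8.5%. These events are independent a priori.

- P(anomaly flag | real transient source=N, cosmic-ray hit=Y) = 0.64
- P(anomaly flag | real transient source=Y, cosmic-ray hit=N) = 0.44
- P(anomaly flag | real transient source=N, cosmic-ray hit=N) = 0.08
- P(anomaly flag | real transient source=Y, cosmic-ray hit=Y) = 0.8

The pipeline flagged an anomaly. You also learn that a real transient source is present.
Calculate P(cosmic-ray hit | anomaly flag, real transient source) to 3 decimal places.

P(cosmic-ray hit | anomaly flag, real transient source) ≈ 0.144

Weight on cosmic-ray hit=true, given the evidence: 0.8*0.085 = 0.068000
The normalizing constant is 0.44*0.915 + 0.8*0.085 = 0.470600
Posterior = 0.068000 / 0.470600 ≈ 0.144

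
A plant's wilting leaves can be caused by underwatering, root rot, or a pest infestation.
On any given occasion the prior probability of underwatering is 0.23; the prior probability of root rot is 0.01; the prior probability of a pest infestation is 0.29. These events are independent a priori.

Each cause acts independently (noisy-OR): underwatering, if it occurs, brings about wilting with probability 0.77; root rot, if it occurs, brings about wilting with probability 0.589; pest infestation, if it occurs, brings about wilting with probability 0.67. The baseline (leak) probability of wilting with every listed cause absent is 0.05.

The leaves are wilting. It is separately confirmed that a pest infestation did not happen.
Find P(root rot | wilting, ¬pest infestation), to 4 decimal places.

P(root rot | wilting, ¬pest infestation) ≈ 0.0305

Under noisy-OR, P(wilting | causes) = 1 − (1−0.05)·∏(1−qᵢ) over the active causes.
Numerator (weight on configurations with root rot): 0.004694 + 0.002093 = 0.006787
Normalizer over all consistent configurations: 0.05·0.77·0.99 + 0.60955·0.77·0.01 + 0.7815·0.23·0.99 + 0.910196·0.23·0.01 = 0.222850
Posterior = 0.006787 / 0.222850 ≈ 0.0305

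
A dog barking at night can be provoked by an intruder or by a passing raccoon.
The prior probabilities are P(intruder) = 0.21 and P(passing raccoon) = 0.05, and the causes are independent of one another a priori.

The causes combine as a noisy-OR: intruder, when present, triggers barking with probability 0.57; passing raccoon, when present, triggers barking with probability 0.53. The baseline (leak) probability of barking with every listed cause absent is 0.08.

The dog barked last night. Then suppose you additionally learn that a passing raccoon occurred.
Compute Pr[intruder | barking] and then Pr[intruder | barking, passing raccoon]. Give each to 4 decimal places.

Under noisy-OR, P(barking | causes) = 1 − (1−0.08)·∏(1−qᵢ) over the active causes.
P(barking) = 0.08×0.79×0.95 + 0.5676×0.79×0.05 + 0.6044×0.21×0.95 + 0.814068×0.21×0.05 = 0.060040 + 0.022420 + 0.120578 + 0.008548 = 0.211586
Of this, 0.129126 comes from 0.120578 + 0.008548 (the intruder=true cases).
Hence the posterior is 0.129126/0.211586 ≈ 0.6103.

Now condition on the additional information:
Enumerate both values of intruder and weight by the priors:
  P(barking | passing raccoon) = 0.5676*0.79 + 0.814068*0.21
        = 0.448404 + 0.170954 = 0.619358
Keeping only the intruder-present terms gives 0.170954, so
  P(intruder | barking, passing raccoon) = 0.170954 / 0.619358 ≈ 0.2760

Pr[intruder | barking] ≈ 0.6103; Pr[intruder | barking, passing raccoon] ≈ 0.2760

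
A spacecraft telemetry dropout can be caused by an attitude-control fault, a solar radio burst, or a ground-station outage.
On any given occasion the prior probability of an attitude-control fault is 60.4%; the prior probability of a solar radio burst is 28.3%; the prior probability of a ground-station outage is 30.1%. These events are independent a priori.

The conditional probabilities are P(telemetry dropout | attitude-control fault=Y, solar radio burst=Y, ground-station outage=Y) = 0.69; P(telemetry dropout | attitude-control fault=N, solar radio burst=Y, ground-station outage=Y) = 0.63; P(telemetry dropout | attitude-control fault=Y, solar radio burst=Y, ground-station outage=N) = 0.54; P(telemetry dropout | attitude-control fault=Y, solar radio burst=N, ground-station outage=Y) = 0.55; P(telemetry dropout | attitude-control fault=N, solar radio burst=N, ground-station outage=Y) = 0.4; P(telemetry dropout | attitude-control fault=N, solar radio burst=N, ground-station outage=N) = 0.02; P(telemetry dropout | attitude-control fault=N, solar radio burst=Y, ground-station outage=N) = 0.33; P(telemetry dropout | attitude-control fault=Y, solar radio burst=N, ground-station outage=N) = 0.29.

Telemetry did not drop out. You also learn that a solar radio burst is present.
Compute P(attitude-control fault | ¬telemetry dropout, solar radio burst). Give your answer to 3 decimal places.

P(attitude-control fault | ¬telemetry dropout, solar radio burst) ≈ 0.522

By total probability over the 4 (attitude-control fault, ground-station outage) configurations:
  P(¬telemetry dropout | solar radio burst) = 0.67·0.396·0.699 + 0.37·0.396·0.301 + 0.46·0.604·0.699 + 0.31·0.604·0.301
        = 0.185459 + 0.044103 + 0.194210 + 0.056359 = 0.480131
Configurations with attitude-control fault contribute 0.250569, so
  P(attitude-control fault | ¬telemetry dropout, solar radio burst) = 0.250569 / 0.480131 ≈ 0.522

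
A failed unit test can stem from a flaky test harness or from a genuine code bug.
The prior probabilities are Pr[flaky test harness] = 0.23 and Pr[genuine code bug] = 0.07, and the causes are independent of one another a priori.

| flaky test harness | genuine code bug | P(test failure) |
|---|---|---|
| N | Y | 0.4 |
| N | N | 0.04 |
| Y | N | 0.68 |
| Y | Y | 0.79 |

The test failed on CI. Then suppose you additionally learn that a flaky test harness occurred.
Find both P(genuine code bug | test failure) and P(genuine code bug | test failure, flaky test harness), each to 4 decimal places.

Numerator (weight on configurations with genuine code bug): 0.021560 + 0.012719 = 0.034279
Normalizer over all consistent configurations: 0.04×0.77×0.93 + 0.4×0.77×0.07 + 0.68×0.23×0.93 + 0.79×0.23×0.07 = 0.208375
P(genuine code bug | test failure) = 0.034279/0.208375 ≈ 0.1645

Now also conditioning on flaky test harness=true:
Enumerate both values of genuine code bug and weight by the priors:
  P(test failure | flaky test harness) = 0.68·0.93 + 0.79·0.07
        = 0.632400 + 0.055300 = 0.687700
Configurations with genuine code bug contribute 0.055300, so
  P(genuine code bug | test failure, flaky test harness) = 0.055300 / 0.687700 ≈ 0.0804
The drop from 0.1645 to 0.0804 is the explaining-away (discounting) effect.

P(genuine code bug | test failure) ≈ 0.1645; P(genuine code bug | test failure, flaky test harness) ≈ 0.0804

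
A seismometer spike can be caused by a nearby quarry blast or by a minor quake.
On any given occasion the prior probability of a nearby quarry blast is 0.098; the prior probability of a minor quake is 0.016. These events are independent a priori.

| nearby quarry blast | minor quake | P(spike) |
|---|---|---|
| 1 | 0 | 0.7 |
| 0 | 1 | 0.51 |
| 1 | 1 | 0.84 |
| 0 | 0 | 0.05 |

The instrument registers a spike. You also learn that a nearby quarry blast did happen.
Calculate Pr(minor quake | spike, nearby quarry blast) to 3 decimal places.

Pr(minor quake | spike, nearby quarry blast) ≈ 0.019

Sum P(spike|·) weighted by the priors over both values of minor quake:
  P(spike | nearby quarry blast) = 0.7*0.984 + 0.84*0.016
        = 0.688800 + 0.013440 = 0.702240
Configurations with minor quake contribute 0.013440, so
  P(minor quake | spike, nearby quarry blast) = 0.013440 / 0.702240 ≈ 0.019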